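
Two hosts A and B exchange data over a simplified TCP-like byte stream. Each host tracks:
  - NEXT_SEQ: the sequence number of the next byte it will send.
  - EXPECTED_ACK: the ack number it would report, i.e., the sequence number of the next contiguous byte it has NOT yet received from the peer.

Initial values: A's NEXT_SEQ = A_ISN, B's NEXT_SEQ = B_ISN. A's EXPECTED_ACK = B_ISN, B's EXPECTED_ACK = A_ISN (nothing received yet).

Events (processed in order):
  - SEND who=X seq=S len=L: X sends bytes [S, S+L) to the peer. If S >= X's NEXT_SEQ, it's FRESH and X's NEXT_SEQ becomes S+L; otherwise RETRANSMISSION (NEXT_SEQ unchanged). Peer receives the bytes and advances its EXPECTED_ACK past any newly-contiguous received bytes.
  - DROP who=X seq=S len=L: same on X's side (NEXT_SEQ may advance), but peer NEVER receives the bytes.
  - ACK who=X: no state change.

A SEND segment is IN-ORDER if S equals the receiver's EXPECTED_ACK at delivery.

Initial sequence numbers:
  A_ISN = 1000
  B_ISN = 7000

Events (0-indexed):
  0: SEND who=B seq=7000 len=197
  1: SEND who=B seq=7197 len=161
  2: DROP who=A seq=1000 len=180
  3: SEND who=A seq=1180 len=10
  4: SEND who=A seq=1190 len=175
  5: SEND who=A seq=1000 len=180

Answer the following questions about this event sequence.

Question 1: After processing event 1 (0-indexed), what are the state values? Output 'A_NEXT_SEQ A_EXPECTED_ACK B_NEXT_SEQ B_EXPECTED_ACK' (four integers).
After event 0: A_seq=1000 A_ack=7197 B_seq=7197 B_ack=1000
After event 1: A_seq=1000 A_ack=7358 B_seq=7358 B_ack=1000

1000 7358 7358 1000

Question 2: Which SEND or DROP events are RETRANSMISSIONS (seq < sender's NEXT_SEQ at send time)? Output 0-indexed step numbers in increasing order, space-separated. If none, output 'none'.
Answer: 5

Derivation:
Step 0: SEND seq=7000 -> fresh
Step 1: SEND seq=7197 -> fresh
Step 2: DROP seq=1000 -> fresh
Step 3: SEND seq=1180 -> fresh
Step 4: SEND seq=1190 -> fresh
Step 5: SEND seq=1000 -> retransmit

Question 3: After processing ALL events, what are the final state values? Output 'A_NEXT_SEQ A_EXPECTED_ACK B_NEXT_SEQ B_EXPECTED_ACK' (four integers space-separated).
After event 0: A_seq=1000 A_ack=7197 B_seq=7197 B_ack=1000
After event 1: A_seq=1000 A_ack=7358 B_seq=7358 B_ack=1000
After event 2: A_seq=1180 A_ack=7358 B_seq=7358 B_ack=1000
After event 3: A_seq=1190 A_ack=7358 B_seq=7358 B_ack=1000
After event 4: A_seq=1365 A_ack=7358 B_seq=7358 B_ack=1000
After event 5: A_seq=1365 A_ack=7358 B_seq=7358 B_ack=1365

Answer: 1365 7358 7358 1365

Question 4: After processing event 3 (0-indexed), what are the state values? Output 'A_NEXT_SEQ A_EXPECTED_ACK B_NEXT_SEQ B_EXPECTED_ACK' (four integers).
After event 0: A_seq=1000 A_ack=7197 B_seq=7197 B_ack=1000
After event 1: A_seq=1000 A_ack=7358 B_seq=7358 B_ack=1000
After event 2: A_seq=1180 A_ack=7358 B_seq=7358 B_ack=1000
After event 3: A_seq=1190 A_ack=7358 B_seq=7358 B_ack=1000

1190 7358 7358 1000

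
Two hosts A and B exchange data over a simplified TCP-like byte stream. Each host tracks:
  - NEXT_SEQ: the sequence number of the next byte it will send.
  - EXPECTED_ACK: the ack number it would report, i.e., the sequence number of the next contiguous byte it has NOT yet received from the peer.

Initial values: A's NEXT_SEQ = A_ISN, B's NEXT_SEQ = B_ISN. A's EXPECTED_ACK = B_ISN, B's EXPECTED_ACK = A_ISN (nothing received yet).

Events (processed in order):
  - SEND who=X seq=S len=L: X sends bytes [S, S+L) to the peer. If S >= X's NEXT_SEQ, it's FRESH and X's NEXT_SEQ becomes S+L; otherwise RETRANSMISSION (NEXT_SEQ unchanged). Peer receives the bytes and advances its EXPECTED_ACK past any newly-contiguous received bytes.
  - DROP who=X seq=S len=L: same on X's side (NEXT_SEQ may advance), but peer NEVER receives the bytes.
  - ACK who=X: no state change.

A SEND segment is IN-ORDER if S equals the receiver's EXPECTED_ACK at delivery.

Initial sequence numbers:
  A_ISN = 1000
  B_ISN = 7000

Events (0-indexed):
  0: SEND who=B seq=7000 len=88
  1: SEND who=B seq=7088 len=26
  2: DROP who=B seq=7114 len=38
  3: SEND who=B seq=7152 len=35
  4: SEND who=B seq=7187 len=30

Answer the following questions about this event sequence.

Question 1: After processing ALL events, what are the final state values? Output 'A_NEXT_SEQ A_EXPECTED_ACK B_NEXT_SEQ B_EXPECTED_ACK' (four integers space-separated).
After event 0: A_seq=1000 A_ack=7088 B_seq=7088 B_ack=1000
After event 1: A_seq=1000 A_ack=7114 B_seq=7114 B_ack=1000
After event 2: A_seq=1000 A_ack=7114 B_seq=7152 B_ack=1000
After event 3: A_seq=1000 A_ack=7114 B_seq=7187 B_ack=1000
After event 4: A_seq=1000 A_ack=7114 B_seq=7217 B_ack=1000

Answer: 1000 7114 7217 1000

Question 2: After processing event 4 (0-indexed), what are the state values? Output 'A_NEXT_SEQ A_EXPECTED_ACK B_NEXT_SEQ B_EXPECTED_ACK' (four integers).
After event 0: A_seq=1000 A_ack=7088 B_seq=7088 B_ack=1000
After event 1: A_seq=1000 A_ack=7114 B_seq=7114 B_ack=1000
After event 2: A_seq=1000 A_ack=7114 B_seq=7152 B_ack=1000
After event 3: A_seq=1000 A_ack=7114 B_seq=7187 B_ack=1000
After event 4: A_seq=1000 A_ack=7114 B_seq=7217 B_ack=1000

1000 7114 7217 1000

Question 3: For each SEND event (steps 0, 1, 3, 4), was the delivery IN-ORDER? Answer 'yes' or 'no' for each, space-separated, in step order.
Answer: yes yes no no

Derivation:
Step 0: SEND seq=7000 -> in-order
Step 1: SEND seq=7088 -> in-order
Step 3: SEND seq=7152 -> out-of-order
Step 4: SEND seq=7187 -> out-of-order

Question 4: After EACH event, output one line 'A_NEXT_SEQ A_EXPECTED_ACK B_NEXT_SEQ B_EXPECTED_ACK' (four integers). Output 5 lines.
1000 7088 7088 1000
1000 7114 7114 1000
1000 7114 7152 1000
1000 7114 7187 1000
1000 7114 7217 1000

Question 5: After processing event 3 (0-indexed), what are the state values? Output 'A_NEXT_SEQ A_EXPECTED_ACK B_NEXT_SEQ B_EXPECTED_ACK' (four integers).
After event 0: A_seq=1000 A_ack=7088 B_seq=7088 B_ack=1000
After event 1: A_seq=1000 A_ack=7114 B_seq=7114 B_ack=1000
After event 2: A_seq=1000 A_ack=7114 B_seq=7152 B_ack=1000
After event 3: A_seq=1000 A_ack=7114 B_seq=7187 B_ack=1000

1000 7114 7187 1000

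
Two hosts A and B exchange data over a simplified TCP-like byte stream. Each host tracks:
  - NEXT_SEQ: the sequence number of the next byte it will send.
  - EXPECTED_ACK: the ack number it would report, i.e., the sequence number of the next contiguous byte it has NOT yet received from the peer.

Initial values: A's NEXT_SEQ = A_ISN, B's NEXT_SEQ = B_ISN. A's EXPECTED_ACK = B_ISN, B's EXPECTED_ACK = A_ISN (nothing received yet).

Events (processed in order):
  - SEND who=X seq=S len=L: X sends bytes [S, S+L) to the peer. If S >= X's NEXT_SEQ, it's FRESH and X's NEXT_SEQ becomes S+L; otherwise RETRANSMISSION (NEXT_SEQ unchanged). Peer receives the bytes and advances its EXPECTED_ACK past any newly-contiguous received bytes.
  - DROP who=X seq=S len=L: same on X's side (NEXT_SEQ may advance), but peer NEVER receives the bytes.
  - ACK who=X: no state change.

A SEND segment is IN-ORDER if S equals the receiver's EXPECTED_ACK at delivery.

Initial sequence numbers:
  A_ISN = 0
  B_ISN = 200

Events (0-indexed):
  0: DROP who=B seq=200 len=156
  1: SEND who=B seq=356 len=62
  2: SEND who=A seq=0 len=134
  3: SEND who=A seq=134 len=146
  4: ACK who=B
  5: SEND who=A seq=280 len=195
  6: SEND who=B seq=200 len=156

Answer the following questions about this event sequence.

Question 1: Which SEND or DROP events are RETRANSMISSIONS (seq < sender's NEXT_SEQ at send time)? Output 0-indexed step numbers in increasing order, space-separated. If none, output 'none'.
Answer: 6

Derivation:
Step 0: DROP seq=200 -> fresh
Step 1: SEND seq=356 -> fresh
Step 2: SEND seq=0 -> fresh
Step 3: SEND seq=134 -> fresh
Step 5: SEND seq=280 -> fresh
Step 6: SEND seq=200 -> retransmit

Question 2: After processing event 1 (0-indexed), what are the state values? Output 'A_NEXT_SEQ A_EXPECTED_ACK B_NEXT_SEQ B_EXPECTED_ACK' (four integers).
After event 0: A_seq=0 A_ack=200 B_seq=356 B_ack=0
After event 1: A_seq=0 A_ack=200 B_seq=418 B_ack=0

0 200 418 0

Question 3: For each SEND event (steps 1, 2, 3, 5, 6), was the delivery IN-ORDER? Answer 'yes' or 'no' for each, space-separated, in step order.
Step 1: SEND seq=356 -> out-of-order
Step 2: SEND seq=0 -> in-order
Step 3: SEND seq=134 -> in-order
Step 5: SEND seq=280 -> in-order
Step 6: SEND seq=200 -> in-order

Answer: no yes yes yes yes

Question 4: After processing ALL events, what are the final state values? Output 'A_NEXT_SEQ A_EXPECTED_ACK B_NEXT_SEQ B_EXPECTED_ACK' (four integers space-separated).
After event 0: A_seq=0 A_ack=200 B_seq=356 B_ack=0
After event 1: A_seq=0 A_ack=200 B_seq=418 B_ack=0
After event 2: A_seq=134 A_ack=200 B_seq=418 B_ack=134
After event 3: A_seq=280 A_ack=200 B_seq=418 B_ack=280
After event 4: A_seq=280 A_ack=200 B_seq=418 B_ack=280
After event 5: A_seq=475 A_ack=200 B_seq=418 B_ack=475
After event 6: A_seq=475 A_ack=418 B_seq=418 B_ack=475

Answer: 475 418 418 475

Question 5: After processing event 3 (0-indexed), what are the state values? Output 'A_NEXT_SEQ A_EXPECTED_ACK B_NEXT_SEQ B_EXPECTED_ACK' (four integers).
After event 0: A_seq=0 A_ack=200 B_seq=356 B_ack=0
After event 1: A_seq=0 A_ack=200 B_seq=418 B_ack=0
After event 2: A_seq=134 A_ack=200 B_seq=418 B_ack=134
After event 3: A_seq=280 A_ack=200 B_seq=418 B_ack=280

280 200 418 280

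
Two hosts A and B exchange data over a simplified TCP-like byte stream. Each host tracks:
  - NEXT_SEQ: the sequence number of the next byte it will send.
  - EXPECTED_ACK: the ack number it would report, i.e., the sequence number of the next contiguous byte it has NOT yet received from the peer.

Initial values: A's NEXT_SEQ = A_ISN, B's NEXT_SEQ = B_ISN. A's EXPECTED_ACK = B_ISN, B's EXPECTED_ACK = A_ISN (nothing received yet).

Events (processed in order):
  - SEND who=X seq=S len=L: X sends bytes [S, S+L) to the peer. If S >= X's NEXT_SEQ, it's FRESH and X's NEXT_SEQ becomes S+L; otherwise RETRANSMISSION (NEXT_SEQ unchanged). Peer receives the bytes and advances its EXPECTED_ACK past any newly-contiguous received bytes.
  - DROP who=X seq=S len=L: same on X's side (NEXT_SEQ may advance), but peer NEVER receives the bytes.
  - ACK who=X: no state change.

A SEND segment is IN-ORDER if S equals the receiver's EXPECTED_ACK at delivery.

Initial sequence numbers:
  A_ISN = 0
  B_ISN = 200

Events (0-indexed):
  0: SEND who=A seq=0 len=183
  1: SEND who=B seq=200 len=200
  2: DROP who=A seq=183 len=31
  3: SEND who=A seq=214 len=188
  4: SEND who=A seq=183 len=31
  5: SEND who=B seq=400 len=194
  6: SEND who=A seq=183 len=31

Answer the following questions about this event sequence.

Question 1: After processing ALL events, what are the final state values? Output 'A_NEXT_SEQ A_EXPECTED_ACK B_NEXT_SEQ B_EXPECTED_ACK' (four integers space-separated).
After event 0: A_seq=183 A_ack=200 B_seq=200 B_ack=183
After event 1: A_seq=183 A_ack=400 B_seq=400 B_ack=183
After event 2: A_seq=214 A_ack=400 B_seq=400 B_ack=183
After event 3: A_seq=402 A_ack=400 B_seq=400 B_ack=183
After event 4: A_seq=402 A_ack=400 B_seq=400 B_ack=402
After event 5: A_seq=402 A_ack=594 B_seq=594 B_ack=402
After event 6: A_seq=402 A_ack=594 B_seq=594 B_ack=402

Answer: 402 594 594 402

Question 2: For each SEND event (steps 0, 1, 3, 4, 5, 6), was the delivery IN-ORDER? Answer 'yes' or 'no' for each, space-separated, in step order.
Answer: yes yes no yes yes no

Derivation:
Step 0: SEND seq=0 -> in-order
Step 1: SEND seq=200 -> in-order
Step 3: SEND seq=214 -> out-of-order
Step 4: SEND seq=183 -> in-order
Step 5: SEND seq=400 -> in-order
Step 6: SEND seq=183 -> out-of-order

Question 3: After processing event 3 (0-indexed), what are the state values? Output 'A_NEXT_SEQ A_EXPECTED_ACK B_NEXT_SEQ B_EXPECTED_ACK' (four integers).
After event 0: A_seq=183 A_ack=200 B_seq=200 B_ack=183
After event 1: A_seq=183 A_ack=400 B_seq=400 B_ack=183
After event 2: A_seq=214 A_ack=400 B_seq=400 B_ack=183
After event 3: A_seq=402 A_ack=400 B_seq=400 B_ack=183

402 400 400 183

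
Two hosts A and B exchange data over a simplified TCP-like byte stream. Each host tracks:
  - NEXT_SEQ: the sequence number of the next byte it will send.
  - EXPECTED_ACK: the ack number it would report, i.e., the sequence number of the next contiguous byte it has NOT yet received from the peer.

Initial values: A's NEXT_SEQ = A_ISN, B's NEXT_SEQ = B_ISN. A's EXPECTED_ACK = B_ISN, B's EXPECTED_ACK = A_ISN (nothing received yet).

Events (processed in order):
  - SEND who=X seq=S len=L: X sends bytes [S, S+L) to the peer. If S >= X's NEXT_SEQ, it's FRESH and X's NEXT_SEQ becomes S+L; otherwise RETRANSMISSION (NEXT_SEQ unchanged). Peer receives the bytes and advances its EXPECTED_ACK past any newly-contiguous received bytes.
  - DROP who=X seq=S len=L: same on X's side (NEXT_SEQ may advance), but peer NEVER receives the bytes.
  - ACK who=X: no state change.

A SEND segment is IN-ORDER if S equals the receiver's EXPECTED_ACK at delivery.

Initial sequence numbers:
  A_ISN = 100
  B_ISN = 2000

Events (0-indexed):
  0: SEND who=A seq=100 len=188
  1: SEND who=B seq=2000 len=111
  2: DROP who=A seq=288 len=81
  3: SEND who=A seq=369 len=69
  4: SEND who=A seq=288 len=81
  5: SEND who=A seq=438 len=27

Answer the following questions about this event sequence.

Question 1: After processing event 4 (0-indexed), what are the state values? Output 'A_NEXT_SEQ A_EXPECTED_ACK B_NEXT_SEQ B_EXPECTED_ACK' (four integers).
After event 0: A_seq=288 A_ack=2000 B_seq=2000 B_ack=288
After event 1: A_seq=288 A_ack=2111 B_seq=2111 B_ack=288
After event 2: A_seq=369 A_ack=2111 B_seq=2111 B_ack=288
After event 3: A_seq=438 A_ack=2111 B_seq=2111 B_ack=288
After event 4: A_seq=438 A_ack=2111 B_seq=2111 B_ack=438

438 2111 2111 438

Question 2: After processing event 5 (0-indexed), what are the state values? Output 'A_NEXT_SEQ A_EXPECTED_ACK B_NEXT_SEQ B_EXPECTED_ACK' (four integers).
After event 0: A_seq=288 A_ack=2000 B_seq=2000 B_ack=288
After event 1: A_seq=288 A_ack=2111 B_seq=2111 B_ack=288
After event 2: A_seq=369 A_ack=2111 B_seq=2111 B_ack=288
After event 3: A_seq=438 A_ack=2111 B_seq=2111 B_ack=288
After event 4: A_seq=438 A_ack=2111 B_seq=2111 B_ack=438
After event 5: A_seq=465 A_ack=2111 B_seq=2111 B_ack=465

465 2111 2111 465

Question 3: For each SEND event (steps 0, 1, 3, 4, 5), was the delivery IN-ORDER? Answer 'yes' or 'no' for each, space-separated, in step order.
Answer: yes yes no yes yes

Derivation:
Step 0: SEND seq=100 -> in-order
Step 1: SEND seq=2000 -> in-order
Step 3: SEND seq=369 -> out-of-order
Step 4: SEND seq=288 -> in-order
Step 5: SEND seq=438 -> in-order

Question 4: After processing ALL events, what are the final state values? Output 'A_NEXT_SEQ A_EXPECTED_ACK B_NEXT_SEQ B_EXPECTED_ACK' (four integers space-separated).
After event 0: A_seq=288 A_ack=2000 B_seq=2000 B_ack=288
After event 1: A_seq=288 A_ack=2111 B_seq=2111 B_ack=288
After event 2: A_seq=369 A_ack=2111 B_seq=2111 B_ack=288
After event 3: A_seq=438 A_ack=2111 B_seq=2111 B_ack=288
After event 4: A_seq=438 A_ack=2111 B_seq=2111 B_ack=438
After event 5: A_seq=465 A_ack=2111 B_seq=2111 B_ack=465

Answer: 465 2111 2111 465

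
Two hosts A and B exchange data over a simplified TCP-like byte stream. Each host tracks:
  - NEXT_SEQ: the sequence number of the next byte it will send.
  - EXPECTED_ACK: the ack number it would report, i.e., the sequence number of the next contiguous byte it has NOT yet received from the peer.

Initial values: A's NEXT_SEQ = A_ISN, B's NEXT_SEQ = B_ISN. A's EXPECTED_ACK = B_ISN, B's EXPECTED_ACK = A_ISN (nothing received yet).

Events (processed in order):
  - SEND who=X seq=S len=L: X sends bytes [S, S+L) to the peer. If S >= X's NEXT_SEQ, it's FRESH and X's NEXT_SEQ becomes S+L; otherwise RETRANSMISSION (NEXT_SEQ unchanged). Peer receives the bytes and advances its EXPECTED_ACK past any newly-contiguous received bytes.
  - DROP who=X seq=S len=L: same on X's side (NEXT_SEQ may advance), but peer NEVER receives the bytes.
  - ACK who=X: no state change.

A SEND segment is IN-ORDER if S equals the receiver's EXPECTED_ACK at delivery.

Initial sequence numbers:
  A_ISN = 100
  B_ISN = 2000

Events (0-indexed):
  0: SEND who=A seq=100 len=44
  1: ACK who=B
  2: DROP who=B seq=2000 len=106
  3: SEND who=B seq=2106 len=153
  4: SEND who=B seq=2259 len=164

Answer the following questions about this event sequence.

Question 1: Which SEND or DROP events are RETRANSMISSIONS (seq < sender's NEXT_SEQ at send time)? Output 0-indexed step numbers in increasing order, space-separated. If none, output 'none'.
Answer: none

Derivation:
Step 0: SEND seq=100 -> fresh
Step 2: DROP seq=2000 -> fresh
Step 3: SEND seq=2106 -> fresh
Step 4: SEND seq=2259 -> fresh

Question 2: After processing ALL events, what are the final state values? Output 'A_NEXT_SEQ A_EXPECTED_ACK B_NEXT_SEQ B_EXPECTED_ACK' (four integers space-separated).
Answer: 144 2000 2423 144

Derivation:
After event 0: A_seq=144 A_ack=2000 B_seq=2000 B_ack=144
After event 1: A_seq=144 A_ack=2000 B_seq=2000 B_ack=144
After event 2: A_seq=144 A_ack=2000 B_seq=2106 B_ack=144
After event 3: A_seq=144 A_ack=2000 B_seq=2259 B_ack=144
After event 4: A_seq=144 A_ack=2000 B_seq=2423 B_ack=144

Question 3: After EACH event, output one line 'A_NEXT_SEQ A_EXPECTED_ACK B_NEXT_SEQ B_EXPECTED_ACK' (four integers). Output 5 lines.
144 2000 2000 144
144 2000 2000 144
144 2000 2106 144
144 2000 2259 144
144 2000 2423 144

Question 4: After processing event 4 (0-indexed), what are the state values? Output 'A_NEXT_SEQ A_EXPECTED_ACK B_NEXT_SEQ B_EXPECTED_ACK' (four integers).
After event 0: A_seq=144 A_ack=2000 B_seq=2000 B_ack=144
After event 1: A_seq=144 A_ack=2000 B_seq=2000 B_ack=144
After event 2: A_seq=144 A_ack=2000 B_seq=2106 B_ack=144
After event 3: A_seq=144 A_ack=2000 B_seq=2259 B_ack=144
After event 4: A_seq=144 A_ack=2000 B_seq=2423 B_ack=144

144 2000 2423 144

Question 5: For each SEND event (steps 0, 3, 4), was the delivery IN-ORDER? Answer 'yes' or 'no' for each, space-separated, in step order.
Answer: yes no no

Derivation:
Step 0: SEND seq=100 -> in-order
Step 3: SEND seq=2106 -> out-of-order
Step 4: SEND seq=2259 -> out-of-order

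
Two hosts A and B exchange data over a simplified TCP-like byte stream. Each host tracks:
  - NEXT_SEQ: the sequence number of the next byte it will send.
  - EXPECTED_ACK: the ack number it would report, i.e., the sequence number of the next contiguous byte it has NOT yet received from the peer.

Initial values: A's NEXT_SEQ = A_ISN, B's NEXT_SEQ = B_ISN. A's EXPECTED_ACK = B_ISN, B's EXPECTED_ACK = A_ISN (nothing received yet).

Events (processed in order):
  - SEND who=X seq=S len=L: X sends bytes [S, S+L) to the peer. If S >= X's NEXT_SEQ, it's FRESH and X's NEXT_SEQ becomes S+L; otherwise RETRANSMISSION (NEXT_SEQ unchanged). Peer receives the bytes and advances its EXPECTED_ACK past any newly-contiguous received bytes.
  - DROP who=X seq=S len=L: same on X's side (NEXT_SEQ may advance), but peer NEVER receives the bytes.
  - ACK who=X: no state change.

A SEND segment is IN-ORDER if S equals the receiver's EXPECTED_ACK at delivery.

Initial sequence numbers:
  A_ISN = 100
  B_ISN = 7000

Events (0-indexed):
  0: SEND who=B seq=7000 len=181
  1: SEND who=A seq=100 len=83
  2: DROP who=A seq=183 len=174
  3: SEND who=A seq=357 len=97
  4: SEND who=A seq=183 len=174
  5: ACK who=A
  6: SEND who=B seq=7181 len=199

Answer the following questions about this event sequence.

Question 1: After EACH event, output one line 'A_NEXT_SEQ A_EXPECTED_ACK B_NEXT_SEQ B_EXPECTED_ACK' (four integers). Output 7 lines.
100 7181 7181 100
183 7181 7181 183
357 7181 7181 183
454 7181 7181 183
454 7181 7181 454
454 7181 7181 454
454 7380 7380 454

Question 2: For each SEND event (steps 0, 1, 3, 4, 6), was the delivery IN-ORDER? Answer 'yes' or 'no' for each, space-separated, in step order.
Step 0: SEND seq=7000 -> in-order
Step 1: SEND seq=100 -> in-order
Step 3: SEND seq=357 -> out-of-order
Step 4: SEND seq=183 -> in-order
Step 6: SEND seq=7181 -> in-order

Answer: yes yes no yes yes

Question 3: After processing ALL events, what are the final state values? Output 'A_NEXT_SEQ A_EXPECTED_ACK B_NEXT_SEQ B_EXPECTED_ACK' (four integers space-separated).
Answer: 454 7380 7380 454

Derivation:
After event 0: A_seq=100 A_ack=7181 B_seq=7181 B_ack=100
After event 1: A_seq=183 A_ack=7181 B_seq=7181 B_ack=183
After event 2: A_seq=357 A_ack=7181 B_seq=7181 B_ack=183
After event 3: A_seq=454 A_ack=7181 B_seq=7181 B_ack=183
After event 4: A_seq=454 A_ack=7181 B_seq=7181 B_ack=454
After event 5: A_seq=454 A_ack=7181 B_seq=7181 B_ack=454
After event 6: A_seq=454 A_ack=7380 B_seq=7380 B_ack=454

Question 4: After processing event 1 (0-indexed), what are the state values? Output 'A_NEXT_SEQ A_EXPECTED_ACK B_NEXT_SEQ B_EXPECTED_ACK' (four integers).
After event 0: A_seq=100 A_ack=7181 B_seq=7181 B_ack=100
After event 1: A_seq=183 A_ack=7181 B_seq=7181 B_ack=183

183 7181 7181 183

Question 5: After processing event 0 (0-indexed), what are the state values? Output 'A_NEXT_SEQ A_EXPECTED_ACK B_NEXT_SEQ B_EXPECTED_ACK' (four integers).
After event 0: A_seq=100 A_ack=7181 B_seq=7181 B_ack=100

100 7181 7181 100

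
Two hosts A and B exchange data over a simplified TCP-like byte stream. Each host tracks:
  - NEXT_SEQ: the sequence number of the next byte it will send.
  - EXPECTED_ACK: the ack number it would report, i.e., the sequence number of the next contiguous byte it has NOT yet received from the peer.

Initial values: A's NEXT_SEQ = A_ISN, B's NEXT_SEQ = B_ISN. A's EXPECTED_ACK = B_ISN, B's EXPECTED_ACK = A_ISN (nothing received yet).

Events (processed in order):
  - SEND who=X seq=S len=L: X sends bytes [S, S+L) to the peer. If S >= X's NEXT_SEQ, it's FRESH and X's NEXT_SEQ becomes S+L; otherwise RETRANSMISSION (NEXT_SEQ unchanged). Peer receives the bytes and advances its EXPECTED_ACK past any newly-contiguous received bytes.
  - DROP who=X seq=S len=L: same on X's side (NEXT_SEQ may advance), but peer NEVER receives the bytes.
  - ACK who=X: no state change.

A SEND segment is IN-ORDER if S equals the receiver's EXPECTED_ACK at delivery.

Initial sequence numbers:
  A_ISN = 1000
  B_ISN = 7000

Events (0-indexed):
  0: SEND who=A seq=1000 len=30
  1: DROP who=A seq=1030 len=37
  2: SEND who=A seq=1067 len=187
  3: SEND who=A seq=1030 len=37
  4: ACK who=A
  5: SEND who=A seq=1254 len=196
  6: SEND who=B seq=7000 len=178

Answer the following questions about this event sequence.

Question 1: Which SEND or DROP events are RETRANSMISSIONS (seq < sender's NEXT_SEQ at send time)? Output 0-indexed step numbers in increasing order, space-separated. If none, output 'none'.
Step 0: SEND seq=1000 -> fresh
Step 1: DROP seq=1030 -> fresh
Step 2: SEND seq=1067 -> fresh
Step 3: SEND seq=1030 -> retransmit
Step 5: SEND seq=1254 -> fresh
Step 6: SEND seq=7000 -> fresh

Answer: 3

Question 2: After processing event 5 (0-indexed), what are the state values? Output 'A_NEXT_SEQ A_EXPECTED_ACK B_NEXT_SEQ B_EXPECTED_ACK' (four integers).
After event 0: A_seq=1030 A_ack=7000 B_seq=7000 B_ack=1030
After event 1: A_seq=1067 A_ack=7000 B_seq=7000 B_ack=1030
After event 2: A_seq=1254 A_ack=7000 B_seq=7000 B_ack=1030
After event 3: A_seq=1254 A_ack=7000 B_seq=7000 B_ack=1254
After event 4: A_seq=1254 A_ack=7000 B_seq=7000 B_ack=1254
After event 5: A_seq=1450 A_ack=7000 B_seq=7000 B_ack=1450

1450 7000 7000 1450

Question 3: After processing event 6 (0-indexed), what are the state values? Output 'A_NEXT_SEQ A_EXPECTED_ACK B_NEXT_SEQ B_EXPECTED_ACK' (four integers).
After event 0: A_seq=1030 A_ack=7000 B_seq=7000 B_ack=1030
After event 1: A_seq=1067 A_ack=7000 B_seq=7000 B_ack=1030
After event 2: A_seq=1254 A_ack=7000 B_seq=7000 B_ack=1030
After event 3: A_seq=1254 A_ack=7000 B_seq=7000 B_ack=1254
After event 4: A_seq=1254 A_ack=7000 B_seq=7000 B_ack=1254
After event 5: A_seq=1450 A_ack=7000 B_seq=7000 B_ack=1450
After event 6: A_seq=1450 A_ack=7178 B_seq=7178 B_ack=1450

1450 7178 7178 1450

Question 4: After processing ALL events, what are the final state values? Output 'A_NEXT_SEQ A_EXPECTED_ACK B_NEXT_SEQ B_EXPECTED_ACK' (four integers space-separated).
Answer: 1450 7178 7178 1450

Derivation:
After event 0: A_seq=1030 A_ack=7000 B_seq=7000 B_ack=1030
After event 1: A_seq=1067 A_ack=7000 B_seq=7000 B_ack=1030
After event 2: A_seq=1254 A_ack=7000 B_seq=7000 B_ack=1030
After event 3: A_seq=1254 A_ack=7000 B_seq=7000 B_ack=1254
After event 4: A_seq=1254 A_ack=7000 B_seq=7000 B_ack=1254
After event 5: A_seq=1450 A_ack=7000 B_seq=7000 B_ack=1450
After event 6: A_seq=1450 A_ack=7178 B_seq=7178 B_ack=1450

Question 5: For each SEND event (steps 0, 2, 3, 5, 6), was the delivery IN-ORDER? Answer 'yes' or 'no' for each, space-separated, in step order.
Step 0: SEND seq=1000 -> in-order
Step 2: SEND seq=1067 -> out-of-order
Step 3: SEND seq=1030 -> in-order
Step 5: SEND seq=1254 -> in-order
Step 6: SEND seq=7000 -> in-order

Answer: yes no yes yes yes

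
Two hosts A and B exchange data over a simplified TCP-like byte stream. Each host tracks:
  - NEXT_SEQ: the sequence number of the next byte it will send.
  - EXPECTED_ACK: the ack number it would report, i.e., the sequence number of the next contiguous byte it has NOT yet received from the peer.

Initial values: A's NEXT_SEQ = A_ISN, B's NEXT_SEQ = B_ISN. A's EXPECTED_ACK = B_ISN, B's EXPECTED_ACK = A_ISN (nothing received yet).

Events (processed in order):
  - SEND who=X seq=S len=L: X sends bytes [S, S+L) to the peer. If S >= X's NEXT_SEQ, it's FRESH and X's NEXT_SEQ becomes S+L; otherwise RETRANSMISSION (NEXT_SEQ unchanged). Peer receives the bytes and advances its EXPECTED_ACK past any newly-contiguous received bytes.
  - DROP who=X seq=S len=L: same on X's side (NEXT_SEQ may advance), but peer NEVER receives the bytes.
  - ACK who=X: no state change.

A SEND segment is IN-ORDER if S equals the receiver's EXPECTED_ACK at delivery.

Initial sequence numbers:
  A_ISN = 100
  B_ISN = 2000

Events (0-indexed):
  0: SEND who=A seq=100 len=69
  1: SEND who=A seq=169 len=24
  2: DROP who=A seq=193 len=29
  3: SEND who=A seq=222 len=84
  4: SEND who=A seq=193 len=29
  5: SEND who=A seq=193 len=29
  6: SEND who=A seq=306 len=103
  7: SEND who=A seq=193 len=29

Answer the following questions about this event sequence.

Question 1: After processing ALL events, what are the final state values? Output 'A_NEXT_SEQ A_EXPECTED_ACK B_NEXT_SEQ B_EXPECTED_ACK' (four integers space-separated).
Answer: 409 2000 2000 409

Derivation:
After event 0: A_seq=169 A_ack=2000 B_seq=2000 B_ack=169
After event 1: A_seq=193 A_ack=2000 B_seq=2000 B_ack=193
After event 2: A_seq=222 A_ack=2000 B_seq=2000 B_ack=193
After event 3: A_seq=306 A_ack=2000 B_seq=2000 B_ack=193
After event 4: A_seq=306 A_ack=2000 B_seq=2000 B_ack=306
After event 5: A_seq=306 A_ack=2000 B_seq=2000 B_ack=306
After event 6: A_seq=409 A_ack=2000 B_seq=2000 B_ack=409
After event 7: A_seq=409 A_ack=2000 B_seq=2000 B_ack=409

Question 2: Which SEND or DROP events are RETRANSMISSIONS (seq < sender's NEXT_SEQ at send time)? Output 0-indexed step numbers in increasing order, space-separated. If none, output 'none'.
Answer: 4 5 7

Derivation:
Step 0: SEND seq=100 -> fresh
Step 1: SEND seq=169 -> fresh
Step 2: DROP seq=193 -> fresh
Step 3: SEND seq=222 -> fresh
Step 4: SEND seq=193 -> retransmit
Step 5: SEND seq=193 -> retransmit
Step 6: SEND seq=306 -> fresh
Step 7: SEND seq=193 -> retransmit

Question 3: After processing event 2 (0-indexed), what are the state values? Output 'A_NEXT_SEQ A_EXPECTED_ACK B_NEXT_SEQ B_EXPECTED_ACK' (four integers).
After event 0: A_seq=169 A_ack=2000 B_seq=2000 B_ack=169
After event 1: A_seq=193 A_ack=2000 B_seq=2000 B_ack=193
After event 2: A_seq=222 A_ack=2000 B_seq=2000 B_ack=193

222 2000 2000 193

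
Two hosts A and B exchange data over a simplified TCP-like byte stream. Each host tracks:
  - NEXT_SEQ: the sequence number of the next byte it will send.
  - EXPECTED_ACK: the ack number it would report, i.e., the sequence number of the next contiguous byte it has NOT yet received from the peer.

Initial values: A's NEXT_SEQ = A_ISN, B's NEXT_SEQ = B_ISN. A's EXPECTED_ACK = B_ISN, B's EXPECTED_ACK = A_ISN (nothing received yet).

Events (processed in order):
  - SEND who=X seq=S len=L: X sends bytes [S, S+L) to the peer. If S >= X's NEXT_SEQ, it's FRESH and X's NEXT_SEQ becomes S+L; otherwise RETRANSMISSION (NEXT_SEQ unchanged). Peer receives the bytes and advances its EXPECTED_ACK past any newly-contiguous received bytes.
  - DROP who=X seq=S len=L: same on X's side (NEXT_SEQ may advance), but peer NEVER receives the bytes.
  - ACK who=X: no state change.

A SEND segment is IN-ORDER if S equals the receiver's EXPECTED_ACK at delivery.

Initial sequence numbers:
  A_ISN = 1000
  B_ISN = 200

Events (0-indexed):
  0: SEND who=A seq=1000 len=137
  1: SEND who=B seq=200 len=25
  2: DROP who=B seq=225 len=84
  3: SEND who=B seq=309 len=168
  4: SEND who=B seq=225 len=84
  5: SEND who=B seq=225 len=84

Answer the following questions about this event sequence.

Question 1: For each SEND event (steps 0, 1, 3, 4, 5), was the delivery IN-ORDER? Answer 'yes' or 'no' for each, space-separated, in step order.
Step 0: SEND seq=1000 -> in-order
Step 1: SEND seq=200 -> in-order
Step 3: SEND seq=309 -> out-of-order
Step 4: SEND seq=225 -> in-order
Step 5: SEND seq=225 -> out-of-order

Answer: yes yes no yes no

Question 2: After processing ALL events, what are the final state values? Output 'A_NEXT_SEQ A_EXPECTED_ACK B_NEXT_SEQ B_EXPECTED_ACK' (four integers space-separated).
After event 0: A_seq=1137 A_ack=200 B_seq=200 B_ack=1137
After event 1: A_seq=1137 A_ack=225 B_seq=225 B_ack=1137
After event 2: A_seq=1137 A_ack=225 B_seq=309 B_ack=1137
After event 3: A_seq=1137 A_ack=225 B_seq=477 B_ack=1137
After event 4: A_seq=1137 A_ack=477 B_seq=477 B_ack=1137
After event 5: A_seq=1137 A_ack=477 B_seq=477 B_ack=1137

Answer: 1137 477 477 1137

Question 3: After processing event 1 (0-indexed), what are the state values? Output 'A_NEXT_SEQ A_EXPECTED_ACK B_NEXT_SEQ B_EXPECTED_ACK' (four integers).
After event 0: A_seq=1137 A_ack=200 B_seq=200 B_ack=1137
After event 1: A_seq=1137 A_ack=225 B_seq=225 B_ack=1137

1137 225 225 1137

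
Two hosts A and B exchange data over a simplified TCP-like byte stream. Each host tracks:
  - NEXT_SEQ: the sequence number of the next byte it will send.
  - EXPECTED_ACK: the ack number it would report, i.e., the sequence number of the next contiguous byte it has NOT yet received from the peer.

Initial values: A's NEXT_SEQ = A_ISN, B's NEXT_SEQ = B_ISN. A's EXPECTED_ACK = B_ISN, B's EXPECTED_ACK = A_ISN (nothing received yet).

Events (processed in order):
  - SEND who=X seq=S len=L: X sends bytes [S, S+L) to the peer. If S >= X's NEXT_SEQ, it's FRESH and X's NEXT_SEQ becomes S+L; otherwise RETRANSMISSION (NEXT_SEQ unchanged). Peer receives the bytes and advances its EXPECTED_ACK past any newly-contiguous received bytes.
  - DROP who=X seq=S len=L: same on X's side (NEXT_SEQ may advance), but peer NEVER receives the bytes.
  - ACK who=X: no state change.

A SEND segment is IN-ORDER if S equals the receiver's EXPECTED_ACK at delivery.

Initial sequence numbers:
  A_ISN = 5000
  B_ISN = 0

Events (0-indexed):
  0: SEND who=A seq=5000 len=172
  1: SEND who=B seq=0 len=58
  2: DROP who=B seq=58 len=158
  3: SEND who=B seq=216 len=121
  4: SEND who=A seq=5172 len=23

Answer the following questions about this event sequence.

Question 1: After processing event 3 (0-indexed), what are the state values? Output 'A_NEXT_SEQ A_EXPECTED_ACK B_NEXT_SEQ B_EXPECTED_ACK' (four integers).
After event 0: A_seq=5172 A_ack=0 B_seq=0 B_ack=5172
After event 1: A_seq=5172 A_ack=58 B_seq=58 B_ack=5172
After event 2: A_seq=5172 A_ack=58 B_seq=216 B_ack=5172
After event 3: A_seq=5172 A_ack=58 B_seq=337 B_ack=5172

5172 58 337 5172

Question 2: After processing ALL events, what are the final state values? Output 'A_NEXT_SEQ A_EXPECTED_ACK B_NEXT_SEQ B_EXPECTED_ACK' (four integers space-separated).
Answer: 5195 58 337 5195

Derivation:
After event 0: A_seq=5172 A_ack=0 B_seq=0 B_ack=5172
After event 1: A_seq=5172 A_ack=58 B_seq=58 B_ack=5172
After event 2: A_seq=5172 A_ack=58 B_seq=216 B_ack=5172
After event 3: A_seq=5172 A_ack=58 B_seq=337 B_ack=5172
After event 4: A_seq=5195 A_ack=58 B_seq=337 B_ack=5195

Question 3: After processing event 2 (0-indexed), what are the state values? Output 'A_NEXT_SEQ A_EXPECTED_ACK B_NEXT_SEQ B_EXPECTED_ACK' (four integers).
After event 0: A_seq=5172 A_ack=0 B_seq=0 B_ack=5172
After event 1: A_seq=5172 A_ack=58 B_seq=58 B_ack=5172
After event 2: A_seq=5172 A_ack=58 B_seq=216 B_ack=5172

5172 58 216 5172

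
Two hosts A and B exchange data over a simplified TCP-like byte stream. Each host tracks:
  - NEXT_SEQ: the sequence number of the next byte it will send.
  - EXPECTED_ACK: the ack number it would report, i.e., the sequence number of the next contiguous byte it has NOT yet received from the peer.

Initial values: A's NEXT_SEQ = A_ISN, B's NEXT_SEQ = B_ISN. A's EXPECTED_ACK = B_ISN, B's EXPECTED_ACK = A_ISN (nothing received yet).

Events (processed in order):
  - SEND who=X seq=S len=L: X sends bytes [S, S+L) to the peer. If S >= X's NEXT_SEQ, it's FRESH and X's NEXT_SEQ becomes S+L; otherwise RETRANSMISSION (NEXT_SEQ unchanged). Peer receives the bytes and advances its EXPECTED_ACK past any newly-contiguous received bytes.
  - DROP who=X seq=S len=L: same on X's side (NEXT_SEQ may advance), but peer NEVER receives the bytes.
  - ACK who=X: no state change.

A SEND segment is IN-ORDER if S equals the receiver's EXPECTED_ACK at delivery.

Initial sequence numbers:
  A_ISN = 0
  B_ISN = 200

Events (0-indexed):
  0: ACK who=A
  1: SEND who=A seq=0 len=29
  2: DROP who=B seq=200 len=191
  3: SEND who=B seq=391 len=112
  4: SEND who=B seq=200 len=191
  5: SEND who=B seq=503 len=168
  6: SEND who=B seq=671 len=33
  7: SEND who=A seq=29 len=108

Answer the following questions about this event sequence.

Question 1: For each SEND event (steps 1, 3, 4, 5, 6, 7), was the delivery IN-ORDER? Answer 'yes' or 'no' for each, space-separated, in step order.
Step 1: SEND seq=0 -> in-order
Step 3: SEND seq=391 -> out-of-order
Step 4: SEND seq=200 -> in-order
Step 5: SEND seq=503 -> in-order
Step 6: SEND seq=671 -> in-order
Step 7: SEND seq=29 -> in-order

Answer: yes no yes yes yes yes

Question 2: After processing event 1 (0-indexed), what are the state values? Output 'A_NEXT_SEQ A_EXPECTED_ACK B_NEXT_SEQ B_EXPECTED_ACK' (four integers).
After event 0: A_seq=0 A_ack=200 B_seq=200 B_ack=0
After event 1: A_seq=29 A_ack=200 B_seq=200 B_ack=29

29 200 200 29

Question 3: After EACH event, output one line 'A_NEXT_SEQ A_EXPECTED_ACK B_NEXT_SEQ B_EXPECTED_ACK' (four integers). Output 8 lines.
0 200 200 0
29 200 200 29
29 200 391 29
29 200 503 29
29 503 503 29
29 671 671 29
29 704 704 29
137 704 704 137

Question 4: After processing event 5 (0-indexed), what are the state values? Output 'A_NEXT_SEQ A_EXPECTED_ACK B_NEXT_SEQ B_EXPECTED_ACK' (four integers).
After event 0: A_seq=0 A_ack=200 B_seq=200 B_ack=0
After event 1: A_seq=29 A_ack=200 B_seq=200 B_ack=29
After event 2: A_seq=29 A_ack=200 B_seq=391 B_ack=29
After event 3: A_seq=29 A_ack=200 B_seq=503 B_ack=29
After event 4: A_seq=29 A_ack=503 B_seq=503 B_ack=29
After event 5: A_seq=29 A_ack=671 B_seq=671 B_ack=29

29 671 671 29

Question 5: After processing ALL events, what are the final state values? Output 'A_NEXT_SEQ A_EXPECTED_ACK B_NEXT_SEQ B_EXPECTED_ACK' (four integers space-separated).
After event 0: A_seq=0 A_ack=200 B_seq=200 B_ack=0
After event 1: A_seq=29 A_ack=200 B_seq=200 B_ack=29
After event 2: A_seq=29 A_ack=200 B_seq=391 B_ack=29
After event 3: A_seq=29 A_ack=200 B_seq=503 B_ack=29
After event 4: A_seq=29 A_ack=503 B_seq=503 B_ack=29
After event 5: A_seq=29 A_ack=671 B_seq=671 B_ack=29
After event 6: A_seq=29 A_ack=704 B_seq=704 B_ack=29
After event 7: A_seq=137 A_ack=704 B_seq=704 B_ack=137

Answer: 137 704 704 137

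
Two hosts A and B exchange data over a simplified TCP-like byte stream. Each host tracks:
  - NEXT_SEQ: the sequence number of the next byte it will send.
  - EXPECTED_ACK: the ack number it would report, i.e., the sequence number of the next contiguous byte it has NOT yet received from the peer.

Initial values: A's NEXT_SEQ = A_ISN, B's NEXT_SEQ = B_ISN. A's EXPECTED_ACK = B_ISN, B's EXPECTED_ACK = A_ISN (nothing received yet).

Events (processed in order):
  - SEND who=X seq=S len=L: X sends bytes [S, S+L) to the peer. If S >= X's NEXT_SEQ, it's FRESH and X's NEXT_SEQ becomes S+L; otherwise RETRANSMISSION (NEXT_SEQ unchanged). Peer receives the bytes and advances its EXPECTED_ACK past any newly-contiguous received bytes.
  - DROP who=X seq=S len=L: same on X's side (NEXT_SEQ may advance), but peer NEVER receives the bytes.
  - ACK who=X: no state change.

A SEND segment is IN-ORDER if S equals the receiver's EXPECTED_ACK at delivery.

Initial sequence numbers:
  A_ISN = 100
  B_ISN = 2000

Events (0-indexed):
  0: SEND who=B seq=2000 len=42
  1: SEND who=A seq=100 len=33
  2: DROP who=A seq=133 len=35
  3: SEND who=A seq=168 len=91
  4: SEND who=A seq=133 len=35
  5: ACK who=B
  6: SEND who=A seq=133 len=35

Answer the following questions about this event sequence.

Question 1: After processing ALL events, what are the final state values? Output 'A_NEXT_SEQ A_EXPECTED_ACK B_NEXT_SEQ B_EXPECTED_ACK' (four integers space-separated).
After event 0: A_seq=100 A_ack=2042 B_seq=2042 B_ack=100
After event 1: A_seq=133 A_ack=2042 B_seq=2042 B_ack=133
After event 2: A_seq=168 A_ack=2042 B_seq=2042 B_ack=133
After event 3: A_seq=259 A_ack=2042 B_seq=2042 B_ack=133
After event 4: A_seq=259 A_ack=2042 B_seq=2042 B_ack=259
After event 5: A_seq=259 A_ack=2042 B_seq=2042 B_ack=259
After event 6: A_seq=259 A_ack=2042 B_seq=2042 B_ack=259

Answer: 259 2042 2042 259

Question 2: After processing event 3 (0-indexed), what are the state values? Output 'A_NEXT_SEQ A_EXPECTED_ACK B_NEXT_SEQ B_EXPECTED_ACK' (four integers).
After event 0: A_seq=100 A_ack=2042 B_seq=2042 B_ack=100
After event 1: A_seq=133 A_ack=2042 B_seq=2042 B_ack=133
After event 2: A_seq=168 A_ack=2042 B_seq=2042 B_ack=133
After event 3: A_seq=259 A_ack=2042 B_seq=2042 B_ack=133

259 2042 2042 133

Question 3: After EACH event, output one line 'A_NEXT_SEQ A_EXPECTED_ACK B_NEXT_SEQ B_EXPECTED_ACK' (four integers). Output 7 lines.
100 2042 2042 100
133 2042 2042 133
168 2042 2042 133
259 2042 2042 133
259 2042 2042 259
259 2042 2042 259
259 2042 2042 259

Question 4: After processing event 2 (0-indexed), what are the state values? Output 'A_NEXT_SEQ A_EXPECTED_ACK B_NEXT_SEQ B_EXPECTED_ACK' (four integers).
After event 0: A_seq=100 A_ack=2042 B_seq=2042 B_ack=100
After event 1: A_seq=133 A_ack=2042 B_seq=2042 B_ack=133
After event 2: A_seq=168 A_ack=2042 B_seq=2042 B_ack=133

168 2042 2042 133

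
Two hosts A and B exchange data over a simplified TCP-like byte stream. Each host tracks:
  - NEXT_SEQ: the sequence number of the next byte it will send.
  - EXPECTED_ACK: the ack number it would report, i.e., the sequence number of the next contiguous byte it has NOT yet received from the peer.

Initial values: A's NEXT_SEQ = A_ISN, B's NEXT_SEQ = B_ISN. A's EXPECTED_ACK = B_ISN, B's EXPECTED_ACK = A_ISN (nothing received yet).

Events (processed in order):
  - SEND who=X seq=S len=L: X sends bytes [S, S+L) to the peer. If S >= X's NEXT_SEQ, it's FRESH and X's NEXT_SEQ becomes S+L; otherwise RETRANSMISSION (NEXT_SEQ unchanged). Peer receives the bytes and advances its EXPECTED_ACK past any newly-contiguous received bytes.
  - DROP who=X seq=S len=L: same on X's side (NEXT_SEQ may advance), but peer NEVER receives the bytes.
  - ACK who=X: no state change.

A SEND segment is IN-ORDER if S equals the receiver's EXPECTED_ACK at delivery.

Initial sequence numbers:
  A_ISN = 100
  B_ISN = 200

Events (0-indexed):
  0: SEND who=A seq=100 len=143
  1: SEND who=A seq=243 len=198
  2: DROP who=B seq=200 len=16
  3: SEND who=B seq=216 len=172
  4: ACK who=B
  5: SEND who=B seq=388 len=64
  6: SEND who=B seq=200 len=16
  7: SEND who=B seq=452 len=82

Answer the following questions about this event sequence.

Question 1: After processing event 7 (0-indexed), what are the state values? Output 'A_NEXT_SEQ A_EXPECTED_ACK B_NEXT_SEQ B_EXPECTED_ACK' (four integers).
After event 0: A_seq=243 A_ack=200 B_seq=200 B_ack=243
After event 1: A_seq=441 A_ack=200 B_seq=200 B_ack=441
After event 2: A_seq=441 A_ack=200 B_seq=216 B_ack=441
After event 3: A_seq=441 A_ack=200 B_seq=388 B_ack=441
After event 4: A_seq=441 A_ack=200 B_seq=388 B_ack=441
After event 5: A_seq=441 A_ack=200 B_seq=452 B_ack=441
After event 6: A_seq=441 A_ack=452 B_seq=452 B_ack=441
After event 7: A_seq=441 A_ack=534 B_seq=534 B_ack=441

441 534 534 441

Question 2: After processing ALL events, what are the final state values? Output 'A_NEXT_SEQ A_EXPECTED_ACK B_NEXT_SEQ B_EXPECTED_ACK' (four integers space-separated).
After event 0: A_seq=243 A_ack=200 B_seq=200 B_ack=243
After event 1: A_seq=441 A_ack=200 B_seq=200 B_ack=441
After event 2: A_seq=441 A_ack=200 B_seq=216 B_ack=441
After event 3: A_seq=441 A_ack=200 B_seq=388 B_ack=441
After event 4: A_seq=441 A_ack=200 B_seq=388 B_ack=441
After event 5: A_seq=441 A_ack=200 B_seq=452 B_ack=441
After event 6: A_seq=441 A_ack=452 B_seq=452 B_ack=441
After event 7: A_seq=441 A_ack=534 B_seq=534 B_ack=441

Answer: 441 534 534 441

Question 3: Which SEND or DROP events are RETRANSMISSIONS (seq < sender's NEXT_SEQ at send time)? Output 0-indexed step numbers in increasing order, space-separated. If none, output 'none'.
Step 0: SEND seq=100 -> fresh
Step 1: SEND seq=243 -> fresh
Step 2: DROP seq=200 -> fresh
Step 3: SEND seq=216 -> fresh
Step 5: SEND seq=388 -> fresh
Step 6: SEND seq=200 -> retransmit
Step 7: SEND seq=452 -> fresh

Answer: 6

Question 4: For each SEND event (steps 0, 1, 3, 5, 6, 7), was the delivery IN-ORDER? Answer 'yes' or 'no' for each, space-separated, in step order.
Answer: yes yes no no yes yes

Derivation:
Step 0: SEND seq=100 -> in-order
Step 1: SEND seq=243 -> in-order
Step 3: SEND seq=216 -> out-of-order
Step 5: SEND seq=388 -> out-of-order
Step 6: SEND seq=200 -> in-order
Step 7: SEND seq=452 -> in-order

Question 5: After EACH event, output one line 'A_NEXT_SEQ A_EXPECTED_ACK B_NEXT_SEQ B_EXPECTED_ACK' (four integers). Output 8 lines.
243 200 200 243
441 200 200 441
441 200 216 441
441 200 388 441
441 200 388 441
441 200 452 441
441 452 452 441
441 534 534 441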